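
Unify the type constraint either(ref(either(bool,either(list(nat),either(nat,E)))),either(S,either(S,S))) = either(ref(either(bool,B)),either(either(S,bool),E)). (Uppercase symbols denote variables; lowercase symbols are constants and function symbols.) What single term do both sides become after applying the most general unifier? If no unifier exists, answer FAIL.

Decompose either/2: ref(either(bool,either(list(nat),either(nat,E)))) = ref(either(bool,B)),  either(S,either(S,S)) = either(either(S,bool),E).
Decompose ref/1: either(bool,either(list(nat),either(nat,E))) = either(bool,B).
Decompose either/2: bool = bool,  either(list(nat),either(nat,E)) = B.
Delete trivial equation bool = bool.
Bind B := either(list(nat),either(nat,E)); no other remaining equation mentions B.
Decompose either/2: S = either(S,bool),  either(S,S) = E.
Occurs check fails: S occurs in either(S,bool); the equation S = either(S,bool) has no finite solution.

FAIL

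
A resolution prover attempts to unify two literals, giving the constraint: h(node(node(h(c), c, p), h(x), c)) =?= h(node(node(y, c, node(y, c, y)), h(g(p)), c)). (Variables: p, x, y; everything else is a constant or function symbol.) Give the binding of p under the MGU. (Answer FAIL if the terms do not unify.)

Decompose h/1: node(node(h(c), c, p), h(x), c) =?= node(node(y, c, node(y, c, y)), h(g(p)), c).
Decompose node/3: node(h(c), c, p) =?= node(y, c, node(y, c, y)),  h(x) =?= h(g(p)),  c =?= c.
Decompose node/3: h(c) =?= y,  c =?= c,  p =?= node(y, c, y).
Bind y := h(c); substituting into the one remaining equation that mentions y gives: p =?= node(h(c), c, h(c)).
Delete trivial equation c =?= c.
Bind p := node(h(c), c, h(c)); substituting into the one remaining equation that mentions p gives: h(x) =?= h(g(node(h(c), c, h(c)))).
Decompose h/1: x =?= g(node(h(c), c, h(c))).
Bind x := g(node(h(c), c, h(c))); no other remaining equation mentions x.
Delete trivial equation c =?= c.
MGU = { y -> h(c), p -> node(h(c), c, h(c)), x -> g(node(h(c), c, h(c))) }, so p -> node(h(c), c, h(c)).

node(h(c), c, h(c))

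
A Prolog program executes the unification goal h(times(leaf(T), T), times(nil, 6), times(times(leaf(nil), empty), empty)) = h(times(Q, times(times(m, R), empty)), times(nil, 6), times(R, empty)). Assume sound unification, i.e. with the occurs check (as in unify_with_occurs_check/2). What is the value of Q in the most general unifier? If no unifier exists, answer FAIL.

leaf(times(times(m, times(leaf(nil), empty)), empty))

Decompose h/3: times(leaf(T), T) = times(Q, times(times(m, R), empty)),  times(nil, 6) = times(nil, 6),  times(times(leaf(nil), empty), empty) = times(R, empty).
Decompose times/2: leaf(T) = Q,  T = times(times(m, R), empty).
Bind Q := leaf(T); no other remaining equation mentions Q.
Bind T := times(times(m, R), empty); no other remaining equation mentions T. Substituting into the earlier binding gives Q := leaf(times(times(m, R), empty)).
Delete trivial equation times(nil, 6) = times(nil, 6).
Decompose times/2: times(leaf(nil), empty) = R,  empty = empty.
Bind R := times(leaf(nil), empty); no other remaining equation mentions R. Substituting into the earlier bindings gives Q := leaf(times(times(m, times(leaf(nil), empty)), empty)), T := times(times(m, times(leaf(nil), empty)), empty).
Delete trivial equation empty = empty.
MGU = { Q -> leaf(times(times(m, times(leaf(nil), empty)), empty)), T -> times(times(m, times(leaf(nil), empty)), empty), R -> times(leaf(nil), empty) }, so Q -> leaf(times(times(m, times(leaf(nil), empty)), empty)).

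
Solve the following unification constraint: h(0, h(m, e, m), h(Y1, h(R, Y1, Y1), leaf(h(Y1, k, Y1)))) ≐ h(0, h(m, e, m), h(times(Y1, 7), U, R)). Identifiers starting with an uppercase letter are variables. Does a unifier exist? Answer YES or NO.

NO

Decompose h/3: 0 ≐ 0,  h(m, e, m) ≐ h(m, e, m),  h(Y1, h(R, Y1, Y1), leaf(h(Y1, k, Y1))) ≐ h(times(Y1, 7), U, R).
Delete trivial equation 0 ≐ 0.
Delete trivial equation h(m, e, m) ≐ h(m, e, m).
Decompose h/3: Y1 ≐ times(Y1, 7),  h(R, Y1, Y1) ≐ U,  leaf(h(Y1, k, Y1)) ≐ R.
Occurs check fails: Y1 occurs in times(Y1, 7); the equation Y1 ≐ times(Y1, 7) has no finite solution.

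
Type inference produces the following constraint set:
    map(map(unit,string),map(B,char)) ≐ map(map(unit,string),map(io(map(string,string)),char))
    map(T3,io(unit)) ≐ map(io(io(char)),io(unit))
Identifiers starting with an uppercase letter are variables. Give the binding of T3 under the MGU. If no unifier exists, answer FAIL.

io(io(char))

Decompose map/2: map(unit,string) ≐ map(unit,string),  map(B,char) ≐ map(io(map(string,string)),char).
Delete trivial equation map(unit,string) ≐ map(unit,string).
Decompose map/2: B ≐ io(map(string,string)),  char ≐ char.
Bind B := io(map(string,string)); no other remaining equation mentions B.
Delete trivial equation char ≐ char.
Decompose map/2: T3 ≐ io(io(char)),  io(unit) ≐ io(unit).
Bind T3 := io(io(char)); no other remaining equation mentions T3.
Delete trivial equation io(unit) ≐ io(unit).
MGU = { B := io(map(string,string)), T3 := io(io(char)) }, so T3 := io(io(char)).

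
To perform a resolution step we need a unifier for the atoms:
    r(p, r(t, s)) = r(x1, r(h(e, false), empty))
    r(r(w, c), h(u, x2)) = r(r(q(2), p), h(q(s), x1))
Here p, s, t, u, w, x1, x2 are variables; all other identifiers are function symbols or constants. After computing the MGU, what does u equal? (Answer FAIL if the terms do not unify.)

q(empty)

Decompose r/2: p = x1,  r(t, s) = r(h(e, false), empty).
Bind p := x1; substituting into the one remaining equation that mentions p gives: r(r(w, c), h(u, x2)) = r(r(q(2), x1), h(q(s), x1)).
Decompose r/2: t = h(e, false),  s = empty.
Bind t := h(e, false); no other remaining equation mentions t.
Bind s := empty; substituting into the remaining equation gives: r(r(w, c), h(u, x2)) = r(r(q(2), x1), h(q(empty), x1)).
Decompose r/2: r(w, c) = r(q(2), x1),  h(u, x2) = h(q(empty), x1).
Decompose r/2: w = q(2),  c = x1.
Bind w := q(2); no other remaining equation mentions w.
Bind x1 := c; substituting into the remaining equation gives: h(u, x2) = h(q(empty), c). Substituting into the earlier binding gives p := c.
Decompose h/2: u = q(empty),  x2 = c.
Bind u := q(empty); no other remaining equation mentions u.
Bind x2 := c.
MGU = { p ↦ c, t ↦ h(e, false), s ↦ empty, w ↦ q(2), x1 ↦ c, u ↦ q(empty), x2 ↦ c }, so u ↦ q(empty).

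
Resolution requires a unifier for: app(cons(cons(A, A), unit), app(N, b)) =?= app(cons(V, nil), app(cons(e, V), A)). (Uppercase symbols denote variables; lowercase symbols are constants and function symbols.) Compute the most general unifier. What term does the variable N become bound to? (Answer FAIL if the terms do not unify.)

Decompose app/2: cons(cons(A, A), unit) =?= cons(V, nil),  app(N, b) =?= app(cons(e, V), A).
Decompose cons/2: cons(A, A) =?= V,  unit =?= nil.
Bind V := cons(A, A); substituting into the one remaining equation that mentions V gives: app(N, b) =?= app(cons(e, cons(A, A)), A).
Clash: constants unit and nil differ; no unifier exists.

FAIL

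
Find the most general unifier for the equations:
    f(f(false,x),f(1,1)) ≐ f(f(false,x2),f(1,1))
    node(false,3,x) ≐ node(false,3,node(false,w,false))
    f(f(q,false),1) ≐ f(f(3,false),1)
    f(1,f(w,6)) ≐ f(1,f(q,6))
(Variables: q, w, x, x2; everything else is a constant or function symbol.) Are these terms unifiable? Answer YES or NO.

Decompose f/2: f(false,x) ≐ f(false,x2),  f(1,1) ≐ f(1,1).
Decompose f/2: false ≐ false,  x ≐ x2.
Delete trivial equation false ≐ false.
Bind x := x2; substituting into the one remaining equation that mentions x gives: node(false,3,x2) ≐ node(false,3,node(false,w,false)).
Delete trivial equation f(1,1) ≐ f(1,1).
Decompose node/3: false ≐ false,  3 ≐ 3,  x2 ≐ node(false,w,false).
Delete trivial equation false ≐ false.
Delete trivial equation 3 ≐ 3.
Bind x2 := node(false,w,false); no other remaining equation mentions x2. Substituting into the earlier binding gives x := node(false,w,false).
Decompose f/2: f(q,false) ≐ f(3,false),  1 ≐ 1.
Decompose f/2: q ≐ 3,  false ≐ false.
Bind q := 3; substituting into the one remaining equation that mentions q gives: f(1,f(w,6)) ≐ f(1,f(3,6)).
Delete trivial equation false ≐ false.
Delete trivial equation 1 ≐ 1.
Decompose f/2: 1 ≐ 1,  f(w,6) ≐ f(3,6).
Delete trivial equation 1 ≐ 1.
Decompose f/2: w ≐ 3,  6 ≐ 6.
Bind w := 3; no other remaining equation mentions w. Substituting into the earlier bindings gives x := node(false,3,false), x2 := node(false,3,false).
Delete trivial equation 6 ≐ 6.
No equations remain and no clash or occurs-check failure arose, so a unifier exists.

YES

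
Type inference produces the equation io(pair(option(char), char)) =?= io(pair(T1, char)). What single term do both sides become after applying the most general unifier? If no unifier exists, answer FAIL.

io(pair(option(char), char))

Decompose io/1: pair(option(char), char) =?= pair(T1, char).
Decompose pair/2: option(char) =?= T1,  char =?= char.
Bind T1 := option(char); no other remaining equation mentions T1.
Delete trivial equation char =?= char.
Applying the MGU to either side gives io(pair(option(char), char)).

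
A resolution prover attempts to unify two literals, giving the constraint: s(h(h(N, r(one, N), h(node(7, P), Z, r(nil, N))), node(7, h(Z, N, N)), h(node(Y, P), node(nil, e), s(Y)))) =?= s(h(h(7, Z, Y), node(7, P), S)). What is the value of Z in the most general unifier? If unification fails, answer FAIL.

r(one, 7)

Decompose s/1: h(h(N, r(one, N), h(node(7, P), Z, r(nil, N))), node(7, h(Z, N, N)), h(node(Y, P), node(nil, e), s(Y))) =?= h(h(7, Z, Y), node(7, P), S).
Decompose h/3: h(N, r(one, N), h(node(7, P), Z, r(nil, N))) =?= h(7, Z, Y),  node(7, h(Z, N, N)) =?= node(7, P),  h(node(Y, P), node(nil, e), s(Y)) =?= S.
Decompose h/3: N =?= 7,  r(one, N) =?= Z,  h(node(7, P), Z, r(nil, N)) =?= Y.
Bind N := 7; substituting into the 3 remaining equations that mention N gives: r(one, 7) =?= Z,  h(node(7, P), Z, r(nil, 7)) =?= Y,  node(7, h(Z, 7, 7)) =?= node(7, P).
Bind Z := r(one, 7); substituting into the 2 remaining equations that mention Z gives: h(node(7, P), r(one, 7), r(nil, 7)) =?= Y,  node(7, h(r(one, 7), 7, 7)) =?= node(7, P).
Bind Y := h(node(7, P), r(one, 7), r(nil, 7)); substituting into the one remaining equation that mentions Y gives: h(node(h(node(7, P), r(one, 7), r(nil, 7)), P), node(nil, e), s(h(node(7, P), r(one, 7), r(nil, 7)))) =?= S.
Decompose node/2: 7 =?= 7,  h(r(one, 7), 7, 7) =?= P.
Delete trivial equation 7 =?= 7.
Bind P := h(r(one, 7), 7, 7); substituting into the remaining equation gives: h(node(h(node(7, h(r(one, 7), 7, 7)), r(one, 7), r(nil, 7)), h(r(one, 7), 7, 7)), node(nil, e), s(h(node(7, h(r(one, 7), 7, 7)), r(one, 7), r(nil, 7)))) =?= S. Substituting into the earlier binding gives Y := h(node(7, h(r(one, 7), 7, 7)), r(one, 7), r(nil, 7)).
Bind S := h(node(h(node(7, h(r(one, 7), 7, 7)), r(one, 7), r(nil, 7)), h(r(one, 7), 7, 7)), node(nil, e), s(h(node(7, h(r(one, 7), 7, 7)), r(one, 7), r(nil, 7)))).
MGU = { N := 7, Z := r(one, 7), Y := h(node(7, h(r(one, 7), 7, 7)), r(one, 7), r(nil, 7)), P := h(r(one, 7), 7, 7), S := h(node(h(node(7, h(r(one, 7), 7, 7)), r(one, 7), r(nil, 7)), h(r(one, 7), 7, 7)), node(nil, e), s(h(node(7, h(r(one, 7), 7, 7)), r(one, 7), r(nil, 7)))) }, so Z := r(one, 7).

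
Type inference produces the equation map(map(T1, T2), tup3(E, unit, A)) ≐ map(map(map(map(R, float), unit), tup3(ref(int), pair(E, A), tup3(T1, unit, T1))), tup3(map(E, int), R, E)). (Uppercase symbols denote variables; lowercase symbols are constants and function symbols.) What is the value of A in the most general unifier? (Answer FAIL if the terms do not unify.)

FAIL

Decompose map/2: map(T1, T2) ≐ map(map(map(R, float), unit), tup3(ref(int), pair(E, A), tup3(T1, unit, T1))),  tup3(E, unit, A) ≐ tup3(map(E, int), R, E).
Decompose map/2: T1 ≐ map(map(R, float), unit),  T2 ≐ tup3(ref(int), pair(E, A), tup3(T1, unit, T1)).
Bind T1 := map(map(R, float), unit); substituting into the one remaining equation that mentions T1 gives: T2 ≐ tup3(ref(int), pair(E, A), tup3(map(map(R, float), unit), unit, map(map(R, float), unit))).
Bind T2 := tup3(ref(int), pair(E, A), tup3(map(map(R, float), unit), unit, map(map(R, float), unit))); no other remaining equation mentions T2.
Decompose tup3/3: E ≐ map(E, int),  unit ≐ R,  A ≐ E.
Occurs check fails: E occurs in map(E, int); the equation E ≐ map(E, int) has no finite solution.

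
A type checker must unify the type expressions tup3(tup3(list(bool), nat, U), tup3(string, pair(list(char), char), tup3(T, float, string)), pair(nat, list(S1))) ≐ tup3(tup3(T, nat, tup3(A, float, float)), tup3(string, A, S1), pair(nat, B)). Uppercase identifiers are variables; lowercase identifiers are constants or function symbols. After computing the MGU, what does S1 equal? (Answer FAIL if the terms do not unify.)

Decompose tup3/3: tup3(list(bool), nat, U) ≐ tup3(T, nat, tup3(A, float, float)),  tup3(string, pair(list(char), char), tup3(T, float, string)) ≐ tup3(string, A, S1),  pair(nat, list(S1)) ≐ pair(nat, B).
Decompose tup3/3: list(bool) ≐ T,  nat ≐ nat,  U ≐ tup3(A, float, float).
Bind T := list(bool); substituting into the one remaining equation that mentions T gives: tup3(string, pair(list(char), char), tup3(list(bool), float, string)) ≐ tup3(string, A, S1).
Delete trivial equation nat ≐ nat.
Bind U := tup3(A, float, float); no other remaining equation mentions U.
Decompose tup3/3: string ≐ string,  pair(list(char), char) ≐ A,  tup3(list(bool), float, string) ≐ S1.
Delete trivial equation string ≐ string.
Bind A := pair(list(char), char); no other remaining equation mentions A. Substituting into the earlier binding gives U := tup3(pair(list(char), char), float, float).
Bind S1 := tup3(list(bool), float, string); substituting into the remaining equation gives: pair(nat, list(tup3(list(bool), float, string))) ≐ pair(nat, B).
Decompose pair/2: nat ≐ nat,  list(tup3(list(bool), float, string)) ≐ B.
Delete trivial equation nat ≐ nat.
Bind B := list(tup3(list(bool), float, string)).
MGU = { T ↦ list(bool), U ↦ tup3(pair(list(char), char), float, float), A ↦ pair(list(char), char), S1 ↦ tup3(list(bool), float, string), B ↦ list(tup3(list(bool), float, string)) }, so S1 ↦ tup3(list(bool), float, string).

tup3(list(bool), float, string)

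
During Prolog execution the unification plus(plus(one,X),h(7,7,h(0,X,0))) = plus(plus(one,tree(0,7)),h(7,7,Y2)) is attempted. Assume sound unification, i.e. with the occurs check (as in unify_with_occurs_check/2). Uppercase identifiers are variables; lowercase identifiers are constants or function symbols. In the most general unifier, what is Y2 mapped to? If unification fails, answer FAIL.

Decompose plus/2: plus(one,X) = plus(one,tree(0,7)),  h(7,7,h(0,X,0)) = h(7,7,Y2).
Decompose plus/2: one = one,  X = tree(0,7).
Delete trivial equation one = one.
Bind X := tree(0,7); substituting into the remaining equation gives: h(7,7,h(0,tree(0,7),0)) = h(7,7,Y2).
Decompose h/3: 7 = 7,  7 = 7,  h(0,tree(0,7),0) = Y2.
Delete trivial equation 7 = 7.
Delete trivial equation 7 = 7.
Bind Y2 := h(0,tree(0,7),0).
MGU = { X ↦ tree(0,7), Y2 ↦ h(0,tree(0,7),0) }, so Y2 ↦ h(0,tree(0,7),0).

h(0,tree(0,7),0)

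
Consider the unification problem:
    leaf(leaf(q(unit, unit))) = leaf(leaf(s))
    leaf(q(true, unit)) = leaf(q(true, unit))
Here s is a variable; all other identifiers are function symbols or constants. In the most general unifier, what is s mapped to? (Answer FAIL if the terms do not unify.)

Decompose leaf/1: leaf(q(unit, unit)) = leaf(s).
Decompose leaf/1: q(unit, unit) = s.
Bind s := q(unit, unit); no other remaining equation mentions s.
Delete trivial equation leaf(q(true, unit)) = leaf(q(true, unit)).
MGU = { s -> q(unit, unit) }, so s -> q(unit, unit).

q(unit, unit)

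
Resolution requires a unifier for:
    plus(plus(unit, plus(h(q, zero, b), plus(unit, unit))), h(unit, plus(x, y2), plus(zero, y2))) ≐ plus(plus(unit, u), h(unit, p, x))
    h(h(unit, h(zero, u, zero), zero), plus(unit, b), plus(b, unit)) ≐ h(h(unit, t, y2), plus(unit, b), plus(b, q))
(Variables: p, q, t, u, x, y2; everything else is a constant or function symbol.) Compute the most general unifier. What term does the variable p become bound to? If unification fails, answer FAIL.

plus(plus(zero, zero), zero)

Decompose plus/2: plus(unit, plus(h(q, zero, b), plus(unit, unit))) ≐ plus(unit, u),  h(unit, plus(x, y2), plus(zero, y2)) ≐ h(unit, p, x).
Decompose plus/2: unit ≐ unit,  plus(h(q, zero, b), plus(unit, unit)) ≐ u.
Delete trivial equation unit ≐ unit.
Bind u := plus(h(q, zero, b), plus(unit, unit)); substituting into the one remaining equation that mentions u gives: h(h(unit, h(zero, plus(h(q, zero, b), plus(unit, unit)), zero), zero), plus(unit, b), plus(b, unit)) ≐ h(h(unit, t, y2), plus(unit, b), plus(b, q)).
Decompose h/3: unit ≐ unit,  plus(x, y2) ≐ p,  plus(zero, y2) ≐ x.
Delete trivial equation unit ≐ unit.
Bind p := plus(x, y2); no other remaining equation mentions p.
Bind x := plus(zero, y2); no other remaining equation mentions x. Substituting into the earlier binding gives p := plus(plus(zero, y2), y2).
Decompose h/3: h(unit, h(zero, plus(h(q, zero, b), plus(unit, unit)), zero), zero) ≐ h(unit, t, y2),  plus(unit, b) ≐ plus(unit, b),  plus(b, unit) ≐ plus(b, q).
Decompose h/3: unit ≐ unit,  h(zero, plus(h(q, zero, b), plus(unit, unit)), zero) ≐ t,  zero ≐ y2.
Delete trivial equation unit ≐ unit.
Bind t := h(zero, plus(h(q, zero, b), plus(unit, unit)), zero); no other remaining equation mentions t.
Bind y2 := zero; no other remaining equation mentions y2. Substituting into the earlier bindings gives p := plus(plus(zero, zero), zero), x := plus(zero, zero).
Delete trivial equation plus(unit, b) ≐ plus(unit, b).
Decompose plus/2: b ≐ b,  unit ≐ q.
Delete trivial equation b ≐ b.
Bind q := unit. Substituting into the earlier bindings gives u := plus(h(unit, zero, b), plus(unit, unit)), t := h(zero, plus(h(unit, zero, b), plus(unit, unit)), zero).
MGU = { u := plus(h(unit, zero, b), plus(unit, unit)), p := plus(plus(zero, zero), zero), x := plus(zero, zero), t := h(zero, plus(h(unit, zero, b), plus(unit, unit)), zero), y2 := zero, q := unit }, so p := plus(plus(zero, zero), zero).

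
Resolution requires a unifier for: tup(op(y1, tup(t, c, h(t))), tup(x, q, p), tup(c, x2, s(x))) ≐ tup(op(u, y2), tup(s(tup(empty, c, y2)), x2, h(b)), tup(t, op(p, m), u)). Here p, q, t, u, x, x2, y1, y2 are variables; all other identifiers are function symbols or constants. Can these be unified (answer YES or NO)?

Decompose tup/3: op(y1, tup(t, c, h(t))) ≐ op(u, y2),  tup(x, q, p) ≐ tup(s(tup(empty, c, y2)), x2, h(b)),  tup(c, x2, s(x)) ≐ tup(t, op(p, m), u).
Decompose op/2: y1 ≐ u,  tup(t, c, h(t)) ≐ y2.
Bind y1 := u; no other remaining equation mentions y1.
Bind y2 := tup(t, c, h(t)); substituting into the one remaining equation that mentions y2 gives: tup(x, q, p) ≐ tup(s(tup(empty, c, tup(t, c, h(t)))), x2, h(b)).
Decompose tup/3: x ≐ s(tup(empty, c, tup(t, c, h(t)))),  q ≐ x2,  p ≐ h(b).
Bind x := s(tup(empty, c, tup(t, c, h(t)))); substituting into the one remaining equation that mentions x gives: tup(c, x2, s(s(tup(empty, c, tup(t, c, h(t)))))) ≐ tup(t, op(p, m), u).
Bind q := x2; no other remaining equation mentions q.
Bind p := h(b); substituting into the remaining equation gives: tup(c, x2, s(s(tup(empty, c, tup(t, c, h(t)))))) ≐ tup(t, op(h(b), m), u).
Decompose tup/3: c ≐ t,  x2 ≐ op(h(b), m),  s(s(tup(empty, c, tup(t, c, h(t))))) ≐ u.
Bind t := c; substituting into the one remaining equation that mentions t gives: s(s(tup(empty, c, tup(c, c, h(c))))) ≐ u. Substituting into the earlier bindings gives y2 := tup(c, c, h(c)), x := s(tup(empty, c, tup(c, c, h(c)))).
Bind x2 := op(h(b), m); no other remaining equation mentions x2. Substituting into the earlier binding gives q := op(h(b), m).
Bind u := s(s(tup(empty, c, tup(c, c, h(c))))). Substituting into the earlier binding gives y1 := s(s(tup(empty, c, tup(c, c, h(c))))).
No equations remain and no clash or occurs-check failure arose, so a unifier exists.

YES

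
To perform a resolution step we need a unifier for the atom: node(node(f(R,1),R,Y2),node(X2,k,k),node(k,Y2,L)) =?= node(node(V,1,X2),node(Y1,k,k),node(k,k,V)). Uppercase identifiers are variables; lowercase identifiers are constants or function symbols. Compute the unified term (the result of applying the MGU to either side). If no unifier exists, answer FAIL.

node(node(f(1,1),1,k),node(k,k,k),node(k,k,f(1,1)))

Decompose node/3: node(f(R,1),R,Y2) =?= node(V,1,X2),  node(X2,k,k) =?= node(Y1,k,k),  node(k,Y2,L) =?= node(k,k,V).
Decompose node/3: f(R,1) =?= V,  R =?= 1,  Y2 =?= X2.
Bind V := f(R,1); substituting into the one remaining equation that mentions V gives: node(k,Y2,L) =?= node(k,k,f(R,1)).
Bind R := 1; substituting into the one remaining equation that mentions R gives: node(k,Y2,L) =?= node(k,k,f(1,1)). Substituting into the earlier binding gives V := f(1,1).
Bind Y2 := X2; substituting into the one remaining equation that mentions Y2 gives: node(k,X2,L) =?= node(k,k,f(1,1)).
Decompose node/3: X2 =?= Y1,  k =?= k,  k =?= k.
Bind X2 := Y1; substituting into the one remaining equation that mentions X2 gives: node(k,Y1,L) =?= node(k,k,f(1,1)). Substituting into the earlier binding gives Y2 := Y1.
Delete trivial equation k =?= k.
Delete trivial equation k =?= k.
Decompose node/3: k =?= k,  Y1 =?= k,  L =?= f(1,1).
Delete trivial equation k =?= k.
Bind Y1 := k; no other remaining equation mentions Y1. Substituting into the earlier bindings gives Y2 := k, X2 := k.
Bind L := f(1,1).
Applying the MGU to either side gives node(node(f(1,1),1,k),node(k,k,k),node(k,k,f(1,1))).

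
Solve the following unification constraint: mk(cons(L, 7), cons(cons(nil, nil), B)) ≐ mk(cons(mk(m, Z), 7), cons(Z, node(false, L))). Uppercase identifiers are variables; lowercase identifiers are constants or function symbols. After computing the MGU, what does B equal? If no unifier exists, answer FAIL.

Decompose mk/2: cons(L, 7) ≐ cons(mk(m, Z), 7),  cons(cons(nil, nil), B) ≐ cons(Z, node(false, L)).
Decompose cons/2: L ≐ mk(m, Z),  7 ≐ 7.
Bind L := mk(m, Z); substituting into the one remaining equation that mentions L gives: cons(cons(nil, nil), B) ≐ cons(Z, node(false, mk(m, Z))).
Delete trivial equation 7 ≐ 7.
Decompose cons/2: cons(nil, nil) ≐ Z,  B ≐ node(false, mk(m, Z)).
Bind Z := cons(nil, nil); substituting into the remaining equation gives: B ≐ node(false, mk(m, cons(nil, nil))). Substituting into the earlier binding gives L := mk(m, cons(nil, nil)).
Bind B := node(false, mk(m, cons(nil, nil))).
MGU = { L ↦ mk(m, cons(nil, nil)), Z ↦ cons(nil, nil), B ↦ node(false, mk(m, cons(nil, nil))) }, so B ↦ node(false, mk(m, cons(nil, nil))).

node(false, mk(m, cons(nil, nil)))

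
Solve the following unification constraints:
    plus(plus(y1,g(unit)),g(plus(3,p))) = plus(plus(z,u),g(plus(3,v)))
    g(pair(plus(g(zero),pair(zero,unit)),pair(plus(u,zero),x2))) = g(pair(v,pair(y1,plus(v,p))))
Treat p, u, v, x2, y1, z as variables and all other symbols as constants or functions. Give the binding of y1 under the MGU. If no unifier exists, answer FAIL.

plus(g(unit),zero)

Decompose plus/2: plus(y1,g(unit)) = plus(z,u),  g(plus(3,p)) = g(plus(3,v)).
Decompose plus/2: y1 = z,  g(unit) = u.
Bind y1 := z; substituting into the one remaining equation that mentions y1 gives: g(pair(plus(g(zero),pair(zero,unit)),pair(plus(u,zero),x2))) = g(pair(v,pair(z,plus(v,p)))).
Bind u := g(unit); substituting into the one remaining equation that mentions u gives: g(pair(plus(g(zero),pair(zero,unit)),pair(plus(g(unit),zero),x2))) = g(pair(v,pair(z,plus(v,p)))).
Decompose g/1: plus(3,p) = plus(3,v).
Decompose plus/2: 3 = 3,  p = v.
Delete trivial equation 3 = 3.
Bind p := v; substituting into the remaining equation gives: g(pair(plus(g(zero),pair(zero,unit)),pair(plus(g(unit),zero),x2))) = g(pair(v,pair(z,plus(v,v)))).
Decompose g/1: pair(plus(g(zero),pair(zero,unit)),pair(plus(g(unit),zero),x2)) = pair(v,pair(z,plus(v,v))).
Decompose pair/2: plus(g(zero),pair(zero,unit)) = v,  pair(plus(g(unit),zero),x2) = pair(z,plus(v,v)).
Bind v := plus(g(zero),pair(zero,unit)); substituting into the remaining equation gives: pair(plus(g(unit),zero),x2) = pair(z,plus(plus(g(zero),pair(zero,unit)),plus(g(zero),pair(zero,unit)))). Substituting into the earlier binding gives p := plus(g(zero),pair(zero,unit)).
Decompose pair/2: plus(g(unit),zero) = z,  x2 = plus(plus(g(zero),pair(zero,unit)),plus(g(zero),pair(zero,unit))).
Bind z := plus(g(unit),zero); no other remaining equation mentions z. Substituting into the earlier binding gives y1 := plus(g(unit),zero).
Bind x2 := plus(plus(g(zero),pair(zero,unit)),plus(g(zero),pair(zero,unit))).
MGU = { y1 -> plus(g(unit),zero), u -> g(unit), p -> plus(g(zero),pair(zero,unit)), v -> plus(g(zero),pair(zero,unit)), z -> plus(g(unit),zero), x2 -> plus(plus(g(zero),pair(zero,unit)),plus(g(zero),pair(zero,unit))) }, so y1 -> plus(g(unit),zero).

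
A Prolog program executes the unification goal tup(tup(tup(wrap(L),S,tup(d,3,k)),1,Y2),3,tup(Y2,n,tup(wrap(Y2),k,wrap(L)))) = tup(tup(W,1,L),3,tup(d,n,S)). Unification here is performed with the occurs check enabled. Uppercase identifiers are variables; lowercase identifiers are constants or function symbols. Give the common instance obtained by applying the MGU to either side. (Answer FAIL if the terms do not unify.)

Decompose tup/3: tup(tup(wrap(L),S,tup(d,3,k)),1,Y2) = tup(W,1,L),  3 = 3,  tup(Y2,n,tup(wrap(Y2),k,wrap(L))) = tup(d,n,S).
Decompose tup/3: tup(wrap(L),S,tup(d,3,k)) = W,  1 = 1,  Y2 = L.
Bind W := tup(wrap(L),S,tup(d,3,k)); no other remaining equation mentions W.
Delete trivial equation 1 = 1.
Bind Y2 := L; substituting into the one remaining equation that mentions Y2 gives: tup(L,n,tup(wrap(L),k,wrap(L))) = tup(d,n,S).
Delete trivial equation 3 = 3.
Decompose tup/3: L = d,  n = n,  tup(wrap(L),k,wrap(L)) = S.
Bind L := d; substituting into the one remaining equation that mentions L gives: tup(wrap(d),k,wrap(d)) = S. Substituting into the earlier bindings gives W := tup(wrap(d),S,tup(d,3,k)), Y2 := d.
Delete trivial equation n = n.
Bind S := tup(wrap(d),k,wrap(d)). Substituting into the earlier binding gives W := tup(wrap(d),tup(wrap(d),k,wrap(d)),tup(d,3,k)).
Applying the MGU to either side gives tup(tup(tup(wrap(d),tup(wrap(d),k,wrap(d)),tup(d,3,k)),1,d),3,tup(d,n,tup(wrap(d),k,wrap(d)))).

tup(tup(tup(wrap(d),tup(wrap(d),k,wrap(d)),tup(d,3,k)),1,d),3,tup(d,n,tup(wrap(d),k,wrap(d))))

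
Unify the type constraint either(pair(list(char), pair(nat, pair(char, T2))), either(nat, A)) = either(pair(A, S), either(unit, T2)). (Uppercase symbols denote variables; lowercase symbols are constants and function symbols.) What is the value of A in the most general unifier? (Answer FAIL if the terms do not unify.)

Decompose either/2: pair(list(char), pair(nat, pair(char, T2))) = pair(A, S),  either(nat, A) = either(unit, T2).
Decompose pair/2: list(char) = A,  pair(nat, pair(char, T2)) = S.
Bind A := list(char); substituting into the one remaining equation that mentions A gives: either(nat, list(char)) = either(unit, T2).
Bind S := pair(nat, pair(char, T2)); no other remaining equation mentions S.
Decompose either/2: nat = unit,  list(char) = T2.
Clash: constants nat and unit differ; no unifier exists.

FAIL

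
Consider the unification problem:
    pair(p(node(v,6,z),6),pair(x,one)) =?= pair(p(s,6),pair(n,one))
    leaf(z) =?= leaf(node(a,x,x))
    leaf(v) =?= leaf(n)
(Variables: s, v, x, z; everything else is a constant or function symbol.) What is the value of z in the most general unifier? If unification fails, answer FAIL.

Decompose pair/2: p(node(v,6,z),6) =?= p(s,6),  pair(x,one) =?= pair(n,one).
Decompose p/2: node(v,6,z) =?= s,  6 =?= 6.
Bind s := node(v,6,z); no other remaining equation mentions s.
Delete trivial equation 6 =?= 6.
Decompose pair/2: x =?= n,  one =?= one.
Bind x := n; substituting into the one remaining equation that mentions x gives: leaf(z) =?= leaf(node(a,n,n)).
Delete trivial equation one =?= one.
Decompose leaf/1: z =?= node(a,n,n).
Bind z := node(a,n,n); no other remaining equation mentions z. Substituting into the earlier binding gives s := node(v,6,node(a,n,n)).
Decompose leaf/1: v =?= n.
Bind v := n. Substituting into the earlier binding gives s := node(n,6,node(a,n,n)).
MGU = { s ↦ node(n,6,node(a,n,n)), x ↦ n, z ↦ node(a,n,n), v ↦ n }, so z ↦ node(a,n,n).

node(a,n,n)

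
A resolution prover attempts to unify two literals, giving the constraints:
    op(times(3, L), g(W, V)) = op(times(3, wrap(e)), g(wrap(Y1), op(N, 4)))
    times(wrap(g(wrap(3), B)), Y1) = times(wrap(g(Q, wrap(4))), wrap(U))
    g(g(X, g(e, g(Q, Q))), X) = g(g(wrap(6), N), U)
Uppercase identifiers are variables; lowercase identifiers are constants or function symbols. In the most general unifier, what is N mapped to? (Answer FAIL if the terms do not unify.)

g(e, g(wrap(3), wrap(3)))

Decompose op/2: times(3, L) = times(3, wrap(e)),  g(W, V) = g(wrap(Y1), op(N, 4)).
Decompose times/2: 3 = 3,  L = wrap(e).
Delete trivial equation 3 = 3.
Bind L := wrap(e); no other remaining equation mentions L.
Decompose g/2: W = wrap(Y1),  V = op(N, 4).
Bind W := wrap(Y1); no other remaining equation mentions W.
Bind V := op(N, 4); no other remaining equation mentions V.
Decompose times/2: wrap(g(wrap(3), B)) = wrap(g(Q, wrap(4))),  Y1 = wrap(U).
Decompose wrap/1: g(wrap(3), B) = g(Q, wrap(4)).
Decompose g/2: wrap(3) = Q,  B = wrap(4).
Bind Q := wrap(3); substituting into the one remaining equation that mentions Q gives: g(g(X, g(e, g(wrap(3), wrap(3)))), X) = g(g(wrap(6), N), U).
Bind B := wrap(4); no other remaining equation mentions B.
Bind Y1 := wrap(U); no other remaining equation mentions Y1. Substituting into the earlier binding gives W := wrap(wrap(U)).
Decompose g/2: g(X, g(e, g(wrap(3), wrap(3)))) = g(wrap(6), N),  X = U.
Decompose g/2: X = wrap(6),  g(e, g(wrap(3), wrap(3))) = N.
Bind X := wrap(6); substituting into the one remaining equation that mentions X gives: wrap(6) = U.
Bind N := g(e, g(wrap(3), wrap(3))); no other remaining equation mentions N. Substituting into the earlier binding gives V := op(g(e, g(wrap(3), wrap(3))), 4).
Bind U := wrap(6). Substituting into the earlier bindings gives W := wrap(wrap(wrap(6))), Y1 := wrap(wrap(6)).
MGU = { L ↦ wrap(e), W ↦ wrap(wrap(wrap(6))), V ↦ op(g(e, g(wrap(3), wrap(3))), 4), Q ↦ wrap(3), B ↦ wrap(4), Y1 ↦ wrap(wrap(6)), X ↦ wrap(6), N ↦ g(e, g(wrap(3), wrap(3))), U ↦ wrap(6) }, so N ↦ g(e, g(wrap(3), wrap(3))).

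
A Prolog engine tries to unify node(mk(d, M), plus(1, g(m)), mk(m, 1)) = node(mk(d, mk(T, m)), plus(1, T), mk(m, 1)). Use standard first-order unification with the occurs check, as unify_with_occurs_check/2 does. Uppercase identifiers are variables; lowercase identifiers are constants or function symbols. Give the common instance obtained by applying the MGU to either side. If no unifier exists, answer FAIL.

Decompose node/3: mk(d, M) = mk(d, mk(T, m)),  plus(1, g(m)) = plus(1, T),  mk(m, 1) = mk(m, 1).
Decompose mk/2: d = d,  M = mk(T, m).
Delete trivial equation d = d.
Bind M := mk(T, m); no other remaining equation mentions M.
Decompose plus/2: 1 = 1,  g(m) = T.
Delete trivial equation 1 = 1.
Bind T := g(m); no other remaining equation mentions T. Substituting into the earlier binding gives M := mk(g(m), m).
Delete trivial equation mk(m, 1) = mk(m, 1).
Applying the MGU to either side gives node(mk(d, mk(g(m), m)), plus(1, g(m)), mk(m, 1)).

node(mk(d, mk(g(m), m)), plus(1, g(m)), mk(m, 1))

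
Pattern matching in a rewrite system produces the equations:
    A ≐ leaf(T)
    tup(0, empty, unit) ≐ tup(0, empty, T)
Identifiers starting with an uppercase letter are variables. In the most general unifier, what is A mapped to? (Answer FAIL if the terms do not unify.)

Bind A := leaf(T); no other remaining equation mentions A.
Decompose tup/3: 0 ≐ 0,  empty ≐ empty,  unit ≐ T.
Delete trivial equation 0 ≐ 0.
Delete trivial equation empty ≐ empty.
Bind T := unit. Substituting into the earlier binding gives A := leaf(unit).
MGU = { A -> leaf(unit), T -> unit }, so A -> leaf(unit).

leaf(unit)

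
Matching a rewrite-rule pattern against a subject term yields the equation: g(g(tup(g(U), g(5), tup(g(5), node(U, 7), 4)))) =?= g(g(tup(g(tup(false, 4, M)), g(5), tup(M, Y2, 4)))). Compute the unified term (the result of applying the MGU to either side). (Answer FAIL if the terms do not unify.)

g(g(tup(g(tup(false, 4, g(5))), g(5), tup(g(5), node(tup(false, 4, g(5)), 7), 4))))

Decompose g/1: g(tup(g(U), g(5), tup(g(5), node(U, 7), 4))) =?= g(tup(g(tup(false, 4, M)), g(5), tup(M, Y2, 4))).
Decompose g/1: tup(g(U), g(5), tup(g(5), node(U, 7), 4)) =?= tup(g(tup(false, 4, M)), g(5), tup(M, Y2, 4)).
Decompose tup/3: g(U) =?= g(tup(false, 4, M)),  g(5) =?= g(5),  tup(g(5), node(U, 7), 4) =?= tup(M, Y2, 4).
Decompose g/1: U =?= tup(false, 4, M).
Bind U := tup(false, 4, M); substituting into the one remaining equation that mentions U gives: tup(g(5), node(tup(false, 4, M), 7), 4) =?= tup(M, Y2, 4).
Delete trivial equation g(5) =?= g(5).
Decompose tup/3: g(5) =?= M,  node(tup(false, 4, M), 7) =?= Y2,  4 =?= 4.
Bind M := g(5); substituting into the one remaining equation that mentions M gives: node(tup(false, 4, g(5)), 7) =?= Y2. Substituting into the earlier binding gives U := tup(false, 4, g(5)).
Bind Y2 := node(tup(false, 4, g(5)), 7); no other remaining equation mentions Y2.
Delete trivial equation 4 =?= 4.
Applying the MGU to either side gives g(g(tup(g(tup(false, 4, g(5))), g(5), tup(g(5), node(tup(false, 4, g(5)), 7), 4)))).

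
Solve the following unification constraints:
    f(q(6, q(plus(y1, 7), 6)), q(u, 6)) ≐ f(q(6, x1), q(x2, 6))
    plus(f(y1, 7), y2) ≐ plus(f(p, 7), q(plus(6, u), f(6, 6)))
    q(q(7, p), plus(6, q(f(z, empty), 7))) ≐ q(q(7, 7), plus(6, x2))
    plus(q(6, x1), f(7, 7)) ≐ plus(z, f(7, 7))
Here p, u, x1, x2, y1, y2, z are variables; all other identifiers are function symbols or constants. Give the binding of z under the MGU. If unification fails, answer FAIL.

q(6, q(plus(7, 7), 6))

Decompose f/2: q(6, q(plus(y1, 7), 6)) ≐ q(6, x1),  q(u, 6) ≐ q(x2, 6).
Decompose q/2: 6 ≐ 6,  q(plus(y1, 7), 6) ≐ x1.
Delete trivial equation 6 ≐ 6.
Bind x1 := q(plus(y1, 7), 6); substituting into the one remaining equation that mentions x1 gives: plus(q(6, q(plus(y1, 7), 6)), f(7, 7)) ≐ plus(z, f(7, 7)).
Decompose q/2: u ≐ x2,  6 ≐ 6.
Bind u := x2; substituting into the one remaining equation that mentions u gives: plus(f(y1, 7), y2) ≐ plus(f(p, 7), q(plus(6, x2), f(6, 6))).
Delete trivial equation 6 ≐ 6.
Decompose plus/2: f(y1, 7) ≐ f(p, 7),  y2 ≐ q(plus(6, x2), f(6, 6)).
Decompose f/2: y1 ≐ p,  7 ≐ 7.
Bind y1 := p; substituting into the one remaining equation that mentions y1 gives: plus(q(6, q(plus(p, 7), 6)), f(7, 7)) ≐ plus(z, f(7, 7)). Substituting into the earlier binding gives x1 := q(plus(p, 7), 6).
Delete trivial equation 7 ≐ 7.
Bind y2 := q(plus(6, x2), f(6, 6)); no other remaining equation mentions y2.
Decompose q/2: q(7, p) ≐ q(7, 7),  plus(6, q(f(z, empty), 7)) ≐ plus(6, x2).
Decompose q/2: 7 ≐ 7,  p ≐ 7.
Delete trivial equation 7 ≐ 7.
Bind p := 7; substituting into the one remaining equation that mentions p gives: plus(q(6, q(plus(7, 7), 6)), f(7, 7)) ≐ plus(z, f(7, 7)). Substituting into the earlier bindings gives x1 := q(plus(7, 7), 6), y1 := 7.
Decompose plus/2: 6 ≐ 6,  q(f(z, empty), 7) ≐ x2.
Delete trivial equation 6 ≐ 6.
Bind x2 := q(f(z, empty), 7); no other remaining equation mentions x2. Substituting into the earlier bindings gives u := q(f(z, empty), 7), y2 := q(plus(6, q(f(z, empty), 7)), f(6, 6)).
Decompose plus/2: q(6, q(plus(7, 7), 6)) ≐ z,  f(7, 7) ≐ f(7, 7).
Bind z := q(6, q(plus(7, 7), 6)); no other remaining equation mentions z. Substituting into the earlier bindings gives u := q(f(q(6, q(plus(7, 7), 6)), empty), 7), y2 := q(plus(6, q(f(q(6, q(plus(7, 7), 6)), empty), 7)), f(6, 6)), x2 := q(f(q(6, q(plus(7, 7), 6)), empty), 7).
Delete trivial equation f(7, 7) ≐ f(7, 7).
MGU = { x1 ↦ q(plus(7, 7), 6), u ↦ q(f(q(6, q(plus(7, 7), 6)), empty), 7), y1 ↦ 7, y2 ↦ q(plus(6, q(f(q(6, q(plus(7, 7), 6)), empty), 7)), f(6, 6)), p ↦ 7, x2 ↦ q(f(q(6, q(plus(7, 7), 6)), empty), 7), z ↦ q(6, q(plus(7, 7), 6)) }, so z ↦ q(6, q(plus(7, 7), 6)).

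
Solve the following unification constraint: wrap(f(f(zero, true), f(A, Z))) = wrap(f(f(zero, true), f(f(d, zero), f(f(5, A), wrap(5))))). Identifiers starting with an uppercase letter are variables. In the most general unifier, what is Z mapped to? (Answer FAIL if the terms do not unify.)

f(f(5, f(d, zero)), wrap(5))

Decompose wrap/1: f(f(zero, true), f(A, Z)) = f(f(zero, true), f(f(d, zero), f(f(5, A), wrap(5)))).
Decompose f/2: f(zero, true) = f(zero, true),  f(A, Z) = f(f(d, zero), f(f(5, A), wrap(5))).
Delete trivial equation f(zero, true) = f(zero, true).
Decompose f/2: A = f(d, zero),  Z = f(f(5, A), wrap(5)).
Bind A := f(d, zero); substituting into the remaining equation gives: Z = f(f(5, f(d, zero)), wrap(5)).
Bind Z := f(f(5, f(d, zero)), wrap(5)).
MGU = { A -> f(d, zero), Z -> f(f(5, f(d, zero)), wrap(5)) }, so Z -> f(f(5, f(d, zero)), wrap(5)).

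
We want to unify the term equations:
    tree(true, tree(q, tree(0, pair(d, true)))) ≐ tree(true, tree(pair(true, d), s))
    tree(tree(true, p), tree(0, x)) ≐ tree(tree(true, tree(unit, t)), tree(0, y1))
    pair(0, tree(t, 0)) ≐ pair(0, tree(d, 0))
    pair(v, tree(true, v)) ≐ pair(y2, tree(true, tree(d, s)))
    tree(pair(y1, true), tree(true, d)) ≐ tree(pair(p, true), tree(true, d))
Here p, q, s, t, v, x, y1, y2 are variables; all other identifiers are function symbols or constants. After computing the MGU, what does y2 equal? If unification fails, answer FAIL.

tree(d, tree(0, pair(d, true)))

Decompose tree/2: true ≐ true,  tree(q, tree(0, pair(d, true))) ≐ tree(pair(true, d), s).
Delete trivial equation true ≐ true.
Decompose tree/2: q ≐ pair(true, d),  tree(0, pair(d, true)) ≐ s.
Bind q := pair(true, d); no other remaining equation mentions q.
Bind s := tree(0, pair(d, true)); substituting into the one remaining equation that mentions s gives: pair(v, tree(true, v)) ≐ pair(y2, tree(true, tree(d, tree(0, pair(d, true))))).
Decompose tree/2: tree(true, p) ≐ tree(true, tree(unit, t)),  tree(0, x) ≐ tree(0, y1).
Decompose tree/2: true ≐ true,  p ≐ tree(unit, t).
Delete trivial equation true ≐ true.
Bind p := tree(unit, t); substituting into the one remaining equation that mentions p gives: tree(pair(y1, true), tree(true, d)) ≐ tree(pair(tree(unit, t), true), tree(true, d)).
Decompose tree/2: 0 ≐ 0,  x ≐ y1.
Delete trivial equation 0 ≐ 0.
Bind x := y1; no other remaining equation mentions x.
Decompose pair/2: 0 ≐ 0,  tree(t, 0) ≐ tree(d, 0).
Delete trivial equation 0 ≐ 0.
Decompose tree/2: t ≐ d,  0 ≐ 0.
Bind t := d; substituting into the one remaining equation that mentions t gives: tree(pair(y1, true), tree(true, d)) ≐ tree(pair(tree(unit, d), true), tree(true, d)). Substituting into the earlier binding gives p := tree(unit, d).
Delete trivial equation 0 ≐ 0.
Decompose pair/2: v ≐ y2,  tree(true, v) ≐ tree(true, tree(d, tree(0, pair(d, true)))).
Bind v := y2; substituting into the one remaining equation that mentions v gives: tree(true, y2) ≐ tree(true, tree(d, tree(0, pair(d, true)))).
Decompose tree/2: true ≐ true,  y2 ≐ tree(d, tree(0, pair(d, true))).
Delete trivial equation true ≐ true.
Bind y2 := tree(d, tree(0, pair(d, true))); no other remaining equation mentions y2. Substituting into the earlier binding gives v := tree(d, tree(0, pair(d, true))).
Decompose tree/2: pair(y1, true) ≐ pair(tree(unit, d), true),  tree(true, d) ≐ tree(true, d).
Decompose pair/2: y1 ≐ tree(unit, d),  true ≐ true.
Bind y1 := tree(unit, d); no other remaining equation mentions y1. Substituting into the earlier binding gives x := tree(unit, d).
Delete trivial equation true ≐ true.
Delete trivial equation tree(true, d) ≐ tree(true, d).
MGU = { q ↦ pair(true, d), s ↦ tree(0, pair(d, true)), p ↦ tree(unit, d), x ↦ tree(unit, d), t ↦ d, v ↦ tree(d, tree(0, pair(d, true))), y2 ↦ tree(d, tree(0, pair(d, true))), y1 ↦ tree(unit, d) }, so y2 ↦ tree(d, tree(0, pair(d, true))).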